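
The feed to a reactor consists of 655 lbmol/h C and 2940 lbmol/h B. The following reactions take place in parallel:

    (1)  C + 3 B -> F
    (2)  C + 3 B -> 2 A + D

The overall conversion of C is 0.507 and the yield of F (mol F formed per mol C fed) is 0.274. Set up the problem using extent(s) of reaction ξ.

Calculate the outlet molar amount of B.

1940 lbmol/h

Yield of F: 1ξ₁ / 655 = 0.274 → ξ₁ = 179.5 lbmol/h.
Conversion of C: 1ξ₁ + 1ξ₂ = 0.507 × 655 = 332.1 → ξ₂ = 152.6 lbmol/h.
Outlet amounts (n = n₀ + Σ ν·ξ):
  C: 655 − 1(179.5) − 1(152.6) = 322.9
  B: 2940 − 3(179.5) − 3(152.6) = 1944
  F: 0 + 1(179.5) = 179.5
  A: 0 + 2(152.6) = 305.2
  D: 0 + 1(152.6) = 152.6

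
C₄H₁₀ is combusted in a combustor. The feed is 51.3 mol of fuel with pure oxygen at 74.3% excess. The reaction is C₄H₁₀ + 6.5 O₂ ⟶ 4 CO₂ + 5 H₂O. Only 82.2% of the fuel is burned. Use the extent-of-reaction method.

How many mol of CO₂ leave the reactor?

Stoichiometric O₂ = 6.5 × 51.3 = 333.4 mol; O₂ fed = 333.4 × 1.743 = 581.2 mol.
Fuel reacted = 0.822 × 51.3 → ξ = 42.17 mol.
Outlet (n = n₀ + ν ξ):
  C₄H₁₀: 51.3 − 1(42.17) = 9.131
  O₂: 581.2 − 6.5(42.17) = 307.1
  CO₂: 0 + 4(42.17) = 168.7
  H₂O: 0 + 5(42.17) = 210.8

169 mol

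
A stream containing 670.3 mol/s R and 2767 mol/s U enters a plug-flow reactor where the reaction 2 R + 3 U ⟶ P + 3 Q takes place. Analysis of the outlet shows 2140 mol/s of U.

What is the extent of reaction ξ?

For U: n = n₀ − 3ξ → 2140 = 2767 − 3ξ, giving ξ = 209 mol/s.
Outlet amounts (n = n₀ + ν ξ):
  R: 670.3 − 2(209) = 252.3
  U: 2767 − 3(209) = 2140
  P: 0 + 1(209) = 209
  Q: 0 + 3(209) = 627

ξ = 209 mol/s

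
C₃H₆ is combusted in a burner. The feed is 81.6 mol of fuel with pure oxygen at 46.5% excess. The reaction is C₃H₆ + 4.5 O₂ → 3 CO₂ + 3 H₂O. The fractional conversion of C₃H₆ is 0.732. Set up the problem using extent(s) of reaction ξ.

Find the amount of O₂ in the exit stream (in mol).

269 mol

Stoichiometric O₂ = 4.5 × 81.6 = 367.2 mol; O₂ fed = 367.2 × 1.465 = 537.9 mol.
Fuel reacted = 0.732 × 81.6 → ξ = 59.73 mol.
Outlet (n = n₀ + ν ξ):
  C₃H₆: 81.6 − 1(59.73) = 21.87
  O₂: 537.9 − 4.5(59.73) = 269.2
  CO₂: 0 + 3(59.73) = 179.2
  H₂O: 0 + 3(59.73) = 179.2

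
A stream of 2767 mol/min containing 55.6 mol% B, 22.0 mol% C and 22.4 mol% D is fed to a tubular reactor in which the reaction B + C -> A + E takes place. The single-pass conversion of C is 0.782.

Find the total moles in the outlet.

2770 mol/min

C reacted = 0.782 × 608.7 = 476 mol/min; ν_C = −1, so ξ = 476/1 = 476 mol/min.
Outlet amounts (n = n₀ + ν ξ):
  B: 1538 − 1(476) = 1062
  C: 608.7 − 1(476) = 132.7
  A: 0 + 1(476) = 476
  E: 0 + 1(476) = 476
  D: 619.8 (inert)
Total out = 1062 + 132.7 + 476 + 476 + 619.8 = 2767 mol/min.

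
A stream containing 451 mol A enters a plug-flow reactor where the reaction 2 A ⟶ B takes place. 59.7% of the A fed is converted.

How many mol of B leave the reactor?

135 mol

A reacted = 0.597 × 451 = 269.2 mol; ν_A = −2, so ξ = 269.2/2 = 134.6 mol.
Outlet amounts (n = n₀ + ν ξ):
  A: 451 − 2(134.6) = 181.8
  B: 0 + 1(134.6) = 134.6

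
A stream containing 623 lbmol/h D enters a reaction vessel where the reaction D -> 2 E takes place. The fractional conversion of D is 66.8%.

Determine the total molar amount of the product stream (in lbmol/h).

1040 lbmol/h

D reacted = 0.668 × 623 = 416.2 lbmol/h; ν_D = −1, so ξ = 416.2/1 = 416.2 lbmol/h.
Outlet amounts (n = n₀ + ν ξ):
  D: 623 − 1(416.2) = 206.8
  E: 0 + 2(416.2) = 832.3
Total out = 206.8 + 832.3 = 1039 lbmol/h.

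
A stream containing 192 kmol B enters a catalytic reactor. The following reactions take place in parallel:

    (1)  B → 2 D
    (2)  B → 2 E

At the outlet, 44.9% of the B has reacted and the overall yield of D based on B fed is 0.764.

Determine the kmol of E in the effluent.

Yield of D: 2ξ₁ / 192 = 0.764 → ξ₁ = 73.34 kmol.
Conversion of B: 1ξ₁ + 1ξ₂ = 0.449 × 192 = 86.21 → ξ₂ = 12.86 kmol.
Outlet amounts (n = n₀ + Σ ν·ξ):
  B: 192 − 1(73.34) − 1(12.86) = 105.8
  D: 0 + 2(73.34) = 146.7
  E: 0 + 2(12.86) = 25.73

25.7 kmol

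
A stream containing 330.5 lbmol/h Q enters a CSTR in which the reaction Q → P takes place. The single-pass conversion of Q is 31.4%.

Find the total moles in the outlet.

Q reacted = 0.314 × 330.5 = 103.8 lbmol/h; ν_Q = −1, so ξ = 103.8/1 = 103.8 lbmol/h.
Outlet amounts (n = n₀ + ν ξ):
  Q: 330.5 − 1(103.8) = 226.7
  P: 0 + 1(103.8) = 103.8
Total out = 226.7 + 103.8 = 330.5 lbmol/h.

330 lbmol/h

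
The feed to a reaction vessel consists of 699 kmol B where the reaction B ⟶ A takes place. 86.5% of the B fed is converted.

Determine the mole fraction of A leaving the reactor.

0.865

B reacted = 0.865 × 699 = 604.6 kmol; ν_B = −1, so ξ = 604.6/1 = 604.6 kmol.
Outlet amounts (n = n₀ + ν ξ):
  B: 699 − 1(604.6) = 94.37
  A: 0 + 1(604.6) = 604.6
Total out = 699 kmol; y_A = 604.6 / 699 = 0.865.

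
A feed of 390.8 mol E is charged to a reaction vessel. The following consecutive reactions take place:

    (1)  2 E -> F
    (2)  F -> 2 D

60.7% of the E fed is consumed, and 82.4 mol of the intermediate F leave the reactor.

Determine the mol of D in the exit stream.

Conversion of E: E consumed = 2ξ₁ = 0.607 × 390.8 → ξ₁ = 118.6 mol.
F balance: n_F = 0 + 1ξ₁ − 1ξ₂ = 82.4 → ξ₂ = (1·118.6 − 82.4)/1 = 36.21 mol.
Outlet amounts (n = n₀ + Σ ν·ξ):
  E: 390.8 − 2(118.6) = 153.6
  F: 0 + 1(118.6) − 1(36.21) = 82.4
  D: 0 + 2(36.21) = 72.42

72.4 mol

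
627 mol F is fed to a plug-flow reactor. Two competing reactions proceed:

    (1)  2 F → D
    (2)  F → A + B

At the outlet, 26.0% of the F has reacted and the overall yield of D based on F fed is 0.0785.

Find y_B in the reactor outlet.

0.101

Yield of D: 1ξ₁ / 627 = 0.0785 → ξ₁ = 49.22 mol.
Conversion of F: 2ξ₁ + 1ξ₂ = 0.26 × 627 = 163 → ξ₂ = 64.58 mol.
Outlet amounts (n = n₀ + Σ ν·ξ):
  F: 627 − 2(49.22) − 1(64.58) = 464
  D: 0 + 1(49.22) = 49.22
  A: 0 + 1(64.58) = 64.58
  B: 0 + 1(64.58) = 64.58
Total out = 642.4 mol; y_B = 64.58 / 642.4 = 0.1005.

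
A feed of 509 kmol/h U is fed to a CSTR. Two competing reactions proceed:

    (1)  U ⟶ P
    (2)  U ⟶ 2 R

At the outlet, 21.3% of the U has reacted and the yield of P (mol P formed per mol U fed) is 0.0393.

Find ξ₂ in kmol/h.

Yield of P: 1ξ₁ / 509 = 0.0393 → ξ₁ = 20 kmol/h.
Conversion of U: 1ξ₁ + 1ξ₂ = 0.213 × 509 = 108.4 → ξ₂ = 88.41 kmol/h.
Outlet amounts (n = n₀ + Σ ν·ξ):
  U: 509 − 1(20) − 1(88.41) = 400.6
  P: 0 + 1(20) = 20
  R: 0 + 2(88.41) = 176.8

ξ₂ = 88.4 kmol/h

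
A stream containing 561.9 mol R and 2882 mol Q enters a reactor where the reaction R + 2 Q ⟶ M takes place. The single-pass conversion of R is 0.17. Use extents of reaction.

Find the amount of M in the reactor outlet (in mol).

R reacted = 0.17 × 561.9 = 95.52 mol; ν_R = −1, so ξ = 95.52/1 = 95.52 mol.
Outlet amounts (n = n₀ + ν ξ):
  R: 561.9 − 1(95.52) = 466.4
  Q: 2882 − 2(95.52) = 2691
  M: 0 + 1(95.52) = 95.52

95.5 mol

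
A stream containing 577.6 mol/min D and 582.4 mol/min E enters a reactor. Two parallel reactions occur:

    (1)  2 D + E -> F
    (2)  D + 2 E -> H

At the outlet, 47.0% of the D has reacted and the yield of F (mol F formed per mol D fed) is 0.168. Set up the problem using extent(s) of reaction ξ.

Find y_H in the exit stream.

Yield of F: 1ξ₁ / 577.6 = 0.168 → ξ₁ = 97.04 mol/min.
Conversion of D: 2ξ₁ + 1ξ₂ = 0.47 × 577.6 = 271.5 → ξ₂ = 77.4 mol/min.
Outlet amounts (n = n₀ + Σ ν·ξ):
  D: 577.6 − 2(97.04) − 1(77.4) = 306.1
  E: 582.4 − 1(97.04) − 2(77.4) = 330.6
  F: 0 + 1(97.04) = 97.04
  H: 0 + 1(77.4) = 77.4
Total out = 811.1 mol/min; y_H = 77.4 / 811.1 = 0.09542.

0.0954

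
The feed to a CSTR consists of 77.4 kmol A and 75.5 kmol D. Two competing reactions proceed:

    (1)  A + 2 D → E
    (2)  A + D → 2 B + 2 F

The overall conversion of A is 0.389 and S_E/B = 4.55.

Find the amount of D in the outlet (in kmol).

18.3 kmol

Conversion of A: A consumed = 0.389 × 77.4 = 30.11 kmol = 1ξ₁ + 1ξ₂.
Selectivity: 1ξ₁ / (2ξ₂) = 4.55 → ξ₁ = 9.1 ξ₂.
Substitute: (1·9.1 + 1) ξ₂ = 30.11 → ξ₂ = 2.981 kmol, ξ₁ = 27.13 kmol.
Outlet amounts (n = n₀ + Σ ν·ξ):
  A: 77.4 − 1(27.13) − 1(2.981) = 47.29
  D: 75.5 − 2(27.13) − 1(2.981) = 18.26
  E: 0 + 1(27.13) = 27.13
  B: 0 + 2(2.981) = 5.962
  F: 0 + 2(2.981) = 5.962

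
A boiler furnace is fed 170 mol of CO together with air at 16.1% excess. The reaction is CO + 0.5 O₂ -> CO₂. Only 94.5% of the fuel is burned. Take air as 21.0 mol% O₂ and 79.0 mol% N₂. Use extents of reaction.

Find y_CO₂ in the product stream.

0.287

Stoichiometric O₂ = 0.5 × 170 = 85 mol; O₂ fed = 85 × 1.161 = 98.69 mol.
N₂ fed = 98.69 × 79/21 = 371.2 mol.
Fuel reacted = 0.945 × 170 → ξ = 160.7 mol.
Outlet (n = n₀ + ν ξ):
  CO: 170 − 1(160.7) = 9.35
  O₂: 98.69 − 0.5(160.7) = 18.36
  N₂: 371.2 (inert)
  CO₂: 0 + 1(160.7) = 160.7
Total out = 559.6 mol; y_CO₂ = 160.7 / 559.6 = 0.2871.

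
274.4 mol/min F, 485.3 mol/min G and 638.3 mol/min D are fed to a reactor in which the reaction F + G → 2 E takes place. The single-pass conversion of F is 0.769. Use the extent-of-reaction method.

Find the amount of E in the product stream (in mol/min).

F reacted = 0.769 × 274.4 = 211 mol/min; ν_F = −1, so ξ = 211/1 = 211 mol/min.
Outlet amounts (n = n₀ + ν ξ):
  F: 274.4 − 1(211) = 63.39
  G: 485.3 − 1(211) = 274.3
  E: 0 + 2(211) = 422
  D: 638.3 (inert)

422 mol/min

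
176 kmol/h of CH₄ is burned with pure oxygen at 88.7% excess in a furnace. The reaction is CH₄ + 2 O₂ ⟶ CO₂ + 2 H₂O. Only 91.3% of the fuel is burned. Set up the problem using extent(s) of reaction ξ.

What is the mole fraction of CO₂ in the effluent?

Stoichiometric O₂ = 2 × 176 = 352 kmol/h; O₂ fed = 352 × 1.887 = 664.2 kmol/h.
Fuel reacted = 0.913 × 176 → ξ = 160.7 kmol/h.
Outlet (n = n₀ + ν ξ):
  CH₄: 176 − 1(160.7) = 15.31
  O₂: 664.2 − 2(160.7) = 342.8
  CO₂: 0 + 1(160.7) = 160.7
  H₂O: 0 + 2(160.7) = 321.4
Total out = 840.2 kmol/h; y_CO₂ = 160.7 / 840.2 = 0.1912.

0.191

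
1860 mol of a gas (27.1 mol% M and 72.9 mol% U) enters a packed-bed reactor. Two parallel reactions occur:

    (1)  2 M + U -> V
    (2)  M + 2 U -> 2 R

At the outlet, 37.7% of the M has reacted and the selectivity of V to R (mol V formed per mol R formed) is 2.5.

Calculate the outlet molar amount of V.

Conversion of M: M consumed = 0.377 × 504.1 = 190 mol = 2ξ₁ + 1ξ₂.
Selectivity: 1ξ₁ / (2ξ₂) = 2.5 → ξ₁ = 5 ξ₂.
Substitute: (2·5 + 1) ξ₂ = 190 → ξ₂ = 17.28 mol, ξ₁ = 86.38 mol.
Outlet amounts (n = n₀ + Σ ν·ξ):
  M: 504.1 − 2(86.38) − 1(17.28) = 314
  U: 1356 − 1(86.38) − 2(17.28) = 1235
  V: 0 + 1(86.38) = 86.38
  R: 0 + 2(17.28) = 34.55

86.4 mol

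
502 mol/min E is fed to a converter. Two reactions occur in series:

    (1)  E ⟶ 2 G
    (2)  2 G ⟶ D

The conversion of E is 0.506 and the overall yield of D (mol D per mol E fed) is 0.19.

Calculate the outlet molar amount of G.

317 mol/min

Conversion of E: E consumed = 1ξ₁ = 0.506 × 502 → ξ₁ = 254 mol/min.
Yield of D: 1ξ₂ / 502 = 0.19 → ξ₂ = 95.38 mol/min.
Outlet amounts (n = n₀ + Σ ν·ξ):
  E: 502 − 1(254) = 248
  G: 0 + 2(254) − 2(95.38) = 317.3
  D: 0 + 1(95.38) = 95.38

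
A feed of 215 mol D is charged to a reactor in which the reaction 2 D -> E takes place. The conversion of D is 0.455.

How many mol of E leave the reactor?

D reacted = 0.455 × 215 = 97.83 mol; ν_D = −2, so ξ = 97.83/2 = 48.91 mol.
Outlet amounts (n = n₀ + ν ξ):
  D: 215 − 2(48.91) = 117.2
  E: 0 + 1(48.91) = 48.91

48.9 mol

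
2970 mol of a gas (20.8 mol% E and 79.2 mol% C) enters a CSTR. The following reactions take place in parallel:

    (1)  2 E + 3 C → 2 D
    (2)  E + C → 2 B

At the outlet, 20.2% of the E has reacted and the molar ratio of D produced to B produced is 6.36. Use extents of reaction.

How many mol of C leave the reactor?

2170 mol

Conversion of E: E consumed = 0.202 × 617.8 = 124.8 mol = 2ξ₁ + 1ξ₂.
Selectivity: 2ξ₁ / (2ξ₂) = 6.36 → ξ₁ = 6.36 ξ₂.
Substitute: (2·6.36 + 1) ξ₂ = 124.8 → ξ₂ = 9.095 mol, ξ₁ = 57.85 mol.
Outlet amounts (n = n₀ + Σ ν·ξ):
  E: 617.8 − 2(57.85) − 1(9.095) = 493
  C: 2352 − 3(57.85) − 1(9.095) = 2170
  D: 0 + 2(57.85) = 115.7
  B: 0 + 2(9.095) = 18.19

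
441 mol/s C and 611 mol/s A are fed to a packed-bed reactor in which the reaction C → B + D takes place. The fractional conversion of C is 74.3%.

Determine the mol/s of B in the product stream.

C reacted = 0.743 × 441 = 327.7 mol/s; ν_C = −1, so ξ = 327.7/1 = 327.7 mol/s.
Outlet amounts (n = n₀ + ν ξ):
  C: 441 − 1(327.7) = 113.3
  B: 0 + 1(327.7) = 327.7
  D: 0 + 1(327.7) = 327.7
  A: 611 (inert)

328 mol/s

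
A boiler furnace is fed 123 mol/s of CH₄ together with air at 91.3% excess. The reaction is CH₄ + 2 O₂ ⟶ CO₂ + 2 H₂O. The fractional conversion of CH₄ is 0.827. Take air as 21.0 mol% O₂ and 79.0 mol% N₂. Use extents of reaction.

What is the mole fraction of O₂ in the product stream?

Stoichiometric O₂ = 2 × 123 = 246 mol/s; O₂ fed = 246 × 1.913 = 470.6 mol/s.
N₂ fed = 470.6 × 79/21 = 1770 mol/s.
Fuel reacted = 0.827 × 123 → ξ = 101.7 mol/s.
Outlet (n = n₀ + ν ξ):
  CH₄: 123 − 1(101.7) = 21.28
  O₂: 470.6 − 2(101.7) = 267.2
  N₂: 1770 (inert)
  CO₂: 0 + 1(101.7) = 101.7
  H₂O: 0 + 2(101.7) = 203.4
Total out = 2364 mol/s; y_O₂ = 267.2 / 2364 = 0.113.

0.113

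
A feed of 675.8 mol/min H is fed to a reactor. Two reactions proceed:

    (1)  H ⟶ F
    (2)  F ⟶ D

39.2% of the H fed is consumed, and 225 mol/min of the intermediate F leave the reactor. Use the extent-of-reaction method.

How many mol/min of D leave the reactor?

Conversion of H: H consumed = 1ξ₁ = 0.392 × 675.8 → ξ₁ = 264.9 mol/min.
F balance: n_F = 0 + 1ξ₁ − 1ξ₂ = 225 → ξ₂ = (1·264.9 − 225)/1 = 39.91 mol/min.
Outlet amounts (n = n₀ + Σ ν·ξ):
  H: 675.8 − 1(264.9) = 410.9
  F: 0 + 1(264.9) − 1(39.91) = 225
  D: 0 + 1(39.91) = 39.91

39.9 mol/min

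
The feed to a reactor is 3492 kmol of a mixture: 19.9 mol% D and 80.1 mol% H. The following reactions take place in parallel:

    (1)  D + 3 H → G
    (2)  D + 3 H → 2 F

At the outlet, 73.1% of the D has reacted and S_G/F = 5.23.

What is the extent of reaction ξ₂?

ξ₂ = 44.3 kmol

Conversion of D: D consumed = 0.731 × 694.9 = 508 kmol = 1ξ₁ + 1ξ₂.
Selectivity: 1ξ₁ / (2ξ₂) = 5.23 → ξ₁ = 10.46 ξ₂.
Substitute: (1·10.46 + 1) ξ₂ = 508 → ξ₂ = 44.33 kmol, ξ₁ = 463.7 kmol.
Outlet amounts (n = n₀ + Σ ν·ξ):
  D: 694.9 − 1(463.7) − 1(44.33) = 186.9
  H: 2797 − 3(463.7) − 3(44.33) = 1273
  G: 0 + 1(463.7) = 463.7
  F: 0 + 2(44.33) = 88.65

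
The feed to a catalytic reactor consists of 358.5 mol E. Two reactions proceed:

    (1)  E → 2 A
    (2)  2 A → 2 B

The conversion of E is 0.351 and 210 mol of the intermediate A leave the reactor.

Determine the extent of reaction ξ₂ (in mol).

ξ₂ = 20.8 mol

Conversion of E: E consumed = 1ξ₁ = 0.351 × 358.5 → ξ₁ = 125.8 mol.
A balance: n_A = 0 + 2ξ₁ − 2ξ₂ = 210 → ξ₂ = (2·125.8 − 210)/2 = 20.83 mol.
Outlet amounts (n = n₀ + Σ ν·ξ):
  E: 358.5 − 1(125.8) = 232.7
  A: 0 + 2(125.8) − 2(20.83) = 210
  B: 0 + 2(20.83) = 41.67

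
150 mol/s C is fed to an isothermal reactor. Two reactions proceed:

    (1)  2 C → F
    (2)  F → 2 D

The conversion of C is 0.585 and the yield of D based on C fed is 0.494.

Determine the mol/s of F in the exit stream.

6.83 mol/s

Conversion of C: C consumed = 2ξ₁ = 0.585 × 150 → ξ₁ = 43.88 mol/s.
Yield of D: 2ξ₂ / 150 = 0.494 → ξ₂ = 37.05 mol/s.
Outlet amounts (n = n₀ + Σ ν·ξ):
  C: 150 − 2(43.88) = 62.25
  F: 0 + 1(43.88) − 1(37.05) = 6.825
  D: 0 + 2(37.05) = 74.1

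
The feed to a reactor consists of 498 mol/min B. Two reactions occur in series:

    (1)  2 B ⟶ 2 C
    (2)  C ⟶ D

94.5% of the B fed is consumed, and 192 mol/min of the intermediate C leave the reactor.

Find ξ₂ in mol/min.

Conversion of B: B consumed = 2ξ₁ = 0.945 × 498 → ξ₁ = 235.3 mol/min.
C balance: n_C = 0 + 2ξ₁ − 1ξ₂ = 192 → ξ₂ = (2·235.3 − 192)/1 = 278.6 mol/min.
Outlet amounts (n = n₀ + Σ ν·ξ):
  B: 498 − 2(235.3) = 27.39
  C: 0 + 2(235.3) − 1(278.6) = 192
  D: 0 + 1(278.6) = 278.6

ξ₂ = 279 mol/min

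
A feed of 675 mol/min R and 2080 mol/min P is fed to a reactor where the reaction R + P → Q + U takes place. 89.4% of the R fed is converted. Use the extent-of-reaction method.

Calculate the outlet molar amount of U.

R reacted = 0.894 × 675 = 603.5 mol/min; ν_R = −1, so ξ = 603.5/1 = 603.5 mol/min.
Outlet amounts (n = n₀ + ν ξ):
  R: 675 − 1(603.5) = 71.55
  P: 2080 − 1(603.5) = 1477
  Q: 0 + 1(603.5) = 603.5
  U: 0 + 1(603.5) = 603.5

603 mol/min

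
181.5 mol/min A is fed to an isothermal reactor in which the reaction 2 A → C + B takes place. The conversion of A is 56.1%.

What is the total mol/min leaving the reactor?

A reacted = 0.561 × 181.5 = 101.8 mol/min; ν_A = −2, so ξ = 101.8/2 = 50.91 mol/min.
Outlet amounts (n = n₀ + ν ξ):
  A: 181.5 − 2(50.91) = 79.68
  C: 0 + 1(50.91) = 50.91
  B: 0 + 1(50.91) = 50.91
Total out = 79.68 + 50.91 + 50.91 = 181.5 mol/min.

182 mol/min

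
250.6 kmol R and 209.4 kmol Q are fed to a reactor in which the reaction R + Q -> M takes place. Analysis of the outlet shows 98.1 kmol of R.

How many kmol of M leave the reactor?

152 kmol

For R: n = n₀ − 1ξ → 98.1 = 250.6 − 1ξ, giving ξ = 152.5 kmol.
Outlet amounts (n = n₀ + ν ξ):
  R: 250.6 − 1(152.5) = 98.1
  Q: 209.4 − 1(152.5) = 56.9
  M: 0 + 1(152.5) = 152.5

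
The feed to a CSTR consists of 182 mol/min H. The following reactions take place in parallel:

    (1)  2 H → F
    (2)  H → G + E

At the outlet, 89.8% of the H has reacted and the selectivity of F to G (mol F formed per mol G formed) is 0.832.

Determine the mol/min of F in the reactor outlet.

Conversion of H: H consumed = 0.898 × 182 = 163.4 mol/min = 2ξ₁ + 1ξ₂.
Selectivity: 1ξ₁ / (1ξ₂) = 0.832 → ξ₁ = 0.832 ξ₂.
Substitute: (2·0.832 + 1) ξ₂ = 163.4 → ξ₂ = 61.35 mol/min, ξ₁ = 51.04 mol/min.
Outlet amounts (n = n₀ + Σ ν·ξ):
  H: 182 − 2(51.04) − 1(61.35) = 18.56
  F: 0 + 1(51.04) = 51.04
  G: 0 + 1(61.35) = 61.35
  E: 0 + 1(61.35) = 61.35

51 mol/min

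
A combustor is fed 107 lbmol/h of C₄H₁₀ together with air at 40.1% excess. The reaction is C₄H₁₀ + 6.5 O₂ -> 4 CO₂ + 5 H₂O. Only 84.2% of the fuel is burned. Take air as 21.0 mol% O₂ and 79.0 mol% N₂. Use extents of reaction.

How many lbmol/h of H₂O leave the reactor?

450 lbmol/h

Stoichiometric O₂ = 6.5 × 107 = 695.5 lbmol/h; O₂ fed = 695.5 × 1.401 = 974.4 lbmol/h.
N₂ fed = 974.4 × 79/21 = 3666 lbmol/h.
Fuel reacted = 0.842 × 107 → ξ = 90.09 lbmol/h.
Outlet (n = n₀ + ν ξ):
  C₄H₁₀: 107 − 1(90.09) = 16.91
  O₂: 974.4 − 6.5(90.09) = 388.8
  N₂: 3666 (inert)
  CO₂: 0 + 4(90.09) = 360.4
  H₂O: 0 + 5(90.09) = 450.5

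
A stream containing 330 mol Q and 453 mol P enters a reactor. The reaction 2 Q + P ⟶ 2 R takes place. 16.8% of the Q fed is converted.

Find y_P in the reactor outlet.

Q reacted = 0.168 × 330 = 55.44 mol; ν_Q = −2, so ξ = 55.44/2 = 27.72 mol.
Outlet amounts (n = n₀ + ν ξ):
  Q: 330 − 2(27.72) = 274.6
  P: 453 − 1(27.72) = 425.3
  R: 0 + 2(27.72) = 55.44
Total out = 755.3 mol; y_P = 425.3 / 755.3 = 0.5631.

0.563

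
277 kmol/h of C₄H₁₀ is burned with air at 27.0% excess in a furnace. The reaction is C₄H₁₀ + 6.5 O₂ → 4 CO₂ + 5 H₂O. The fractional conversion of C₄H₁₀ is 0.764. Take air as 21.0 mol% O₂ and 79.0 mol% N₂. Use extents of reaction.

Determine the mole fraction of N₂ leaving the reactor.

Stoichiometric O₂ = 6.5 × 277 = 1800 kmol/h; O₂ fed = 1800 × 1.270 = 2287 kmol/h.
N₂ fed = 2287 × 79/21 = 8602 kmol/h.
Fuel reacted = 0.764 × 277 → ξ = 211.6 kmol/h.
Outlet (n = n₀ + ν ξ):
  C₄H₁₀: 277 − 1(211.6) = 65.37
  O₂: 2287 − 6.5(211.6) = 911.1
  N₂: 8602 (inert)
  CO₂: 0 + 4(211.6) = 846.5
  H₂O: 0 + 5(211.6) = 1058
Total out = 11480 kmol/h; y_N₂ = 8602 / 11480 = 0.7491.

0.749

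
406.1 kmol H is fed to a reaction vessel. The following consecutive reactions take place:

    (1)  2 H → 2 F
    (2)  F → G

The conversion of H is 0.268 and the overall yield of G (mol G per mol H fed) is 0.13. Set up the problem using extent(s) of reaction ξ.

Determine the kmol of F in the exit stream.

Conversion of H: H consumed = 2ξ₁ = 0.268 × 406.1 → ξ₁ = 54.42 kmol.
Yield of G: 1ξ₂ / 406.1 = 0.13 → ξ₂ = 52.79 kmol.
Outlet amounts (n = n₀ + Σ ν·ξ):
  H: 406.1 − 2(54.42) = 297.3
  F: 0 + 2(54.42) − 1(52.79) = 56.04
  G: 0 + 1(52.79) = 52.79

56 kmol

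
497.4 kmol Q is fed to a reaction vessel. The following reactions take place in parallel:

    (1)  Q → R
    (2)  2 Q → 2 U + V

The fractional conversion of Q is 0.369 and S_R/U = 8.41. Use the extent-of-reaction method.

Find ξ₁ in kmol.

ξ₁ = 164 kmol

Conversion of Q: Q consumed = 0.369 × 497.4 = 183.5 kmol = 1ξ₁ + 2ξ₂.
Selectivity: 1ξ₁ / (2ξ₂) = 8.41 → ξ₁ = 16.82 ξ₂.
Substitute: (1·16.82 + 2) ξ₂ = 183.5 → ξ₂ = 9.752 kmol, ξ₁ = 164 kmol.
Outlet amounts (n = n₀ + Σ ν·ξ):
  Q: 497.4 − 1(164) − 2(9.752) = 313.9
  R: 0 + 1(164) = 164
  U: 0 + 2(9.752) = 19.5
  V: 0 + 1(9.752) = 9.752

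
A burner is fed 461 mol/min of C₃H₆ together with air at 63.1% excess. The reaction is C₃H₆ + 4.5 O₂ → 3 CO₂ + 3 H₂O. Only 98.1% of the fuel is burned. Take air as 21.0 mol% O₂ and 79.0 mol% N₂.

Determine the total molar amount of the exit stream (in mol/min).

16800 mol/min

Stoichiometric O₂ = 4.5 × 461 = 2074 mol/min; O₂ fed = 2074 × 1.631 = 3384 mol/min.
N₂ fed = 3384 × 79/21 = 12730 mol/min.
Fuel reacted = 0.981 × 461 → ξ = 452.2 mol/min.
Outlet (n = n₀ + ν ξ):
  C₃H₆: 461 − 1(452.2) = 8.759
  O₂: 3384 − 4.5(452.2) = 1348
  N₂: 12730 (inert)
  CO₂: 0 + 3(452.2) = 1357
  H₂O: 0 + 3(452.2) = 1357
Total out = 8.759 + 1348 + 12730 + 1357 + 1357 = 16800 mol/min.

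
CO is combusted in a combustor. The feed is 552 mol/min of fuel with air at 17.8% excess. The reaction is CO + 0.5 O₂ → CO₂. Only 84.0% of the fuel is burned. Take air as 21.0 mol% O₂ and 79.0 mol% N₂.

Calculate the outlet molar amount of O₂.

Stoichiometric O₂ = 0.5 × 552 = 276 mol/min; O₂ fed = 276 × 1.178 = 325.1 mol/min.
N₂ fed = 325.1 × 79/21 = 1223 mol/min.
Fuel reacted = 0.84 × 552 → ξ = 463.7 mol/min.
Outlet (n = n₀ + ν ξ):
  CO: 552 − 1(463.7) = 88.32
  O₂: 325.1 − 0.5(463.7) = 93.29
  N₂: 1223 (inert)
  CO₂: 0 + 1(463.7) = 463.7

93.3 mol/min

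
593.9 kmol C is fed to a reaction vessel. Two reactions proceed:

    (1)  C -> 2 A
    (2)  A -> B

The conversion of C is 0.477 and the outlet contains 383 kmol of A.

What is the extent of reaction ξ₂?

Conversion of C: C consumed = 1ξ₁ = 0.477 × 593.9 → ξ₁ = 283.3 kmol.
A balance: n_A = 0 + 2ξ₁ − 1ξ₂ = 383 → ξ₂ = (2·283.3 − 383)/1 = 183.6 kmol.
Outlet amounts (n = n₀ + Σ ν·ξ):
  C: 593.9 − 1(283.3) = 310.6
  A: 0 + 2(283.3) − 1(183.6) = 383
  B: 0 + 1(183.6) = 183.6

ξ₂ = 184 kmol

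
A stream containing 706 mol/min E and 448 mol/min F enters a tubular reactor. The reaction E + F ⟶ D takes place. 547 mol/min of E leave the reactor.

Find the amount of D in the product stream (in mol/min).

For E: n = n₀ − 1ξ → 547 = 706 − 1ξ, giving ξ = 159 mol/min.
Outlet amounts (n = n₀ + ν ξ):
  E: 706 − 1(159) = 547
  F: 448 − 1(159) = 289
  D: 0 + 1(159) = 159

159 mol/min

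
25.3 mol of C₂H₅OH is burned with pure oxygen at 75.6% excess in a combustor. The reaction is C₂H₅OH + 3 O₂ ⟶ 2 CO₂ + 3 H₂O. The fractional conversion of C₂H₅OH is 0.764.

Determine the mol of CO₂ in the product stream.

Stoichiometric O₂ = 3 × 25.3 = 75.9 mol; O₂ fed = 75.9 × 1.756 = 133.3 mol.
Fuel reacted = 0.764 × 25.3 → ξ = 19.33 mol.
Outlet (n = n₀ + ν ξ):
  C₂H₅OH: 25.3 − 1(19.33) = 5.971
  O₂: 133.3 − 3(19.33) = 75.29
  CO₂: 0 + 2(19.33) = 38.66
  H₂O: 0 + 3(19.33) = 57.99

38.7 mol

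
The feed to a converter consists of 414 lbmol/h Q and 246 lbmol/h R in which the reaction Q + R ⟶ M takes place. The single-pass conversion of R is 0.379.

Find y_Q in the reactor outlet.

R reacted = 0.379 × 246 = 93.23 lbmol/h; ν_R = −1, so ξ = 93.23/1 = 93.23 lbmol/h.
Outlet amounts (n = n₀ + ν ξ):
  Q: 414 − 1(93.23) = 320.8
  R: 246 − 1(93.23) = 152.8
  M: 0 + 1(93.23) = 93.23
Total out = 566.8 lbmol/h; y_Q = 320.8 / 566.8 = 0.566.

0.566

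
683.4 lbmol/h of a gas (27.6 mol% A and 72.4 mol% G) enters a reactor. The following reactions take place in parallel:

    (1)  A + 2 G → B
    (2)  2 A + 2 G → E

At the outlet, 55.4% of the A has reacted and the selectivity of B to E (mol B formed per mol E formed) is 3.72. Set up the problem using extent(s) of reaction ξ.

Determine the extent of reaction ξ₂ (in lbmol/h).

Conversion of A: A consumed = 0.554 × 188.6 = 104.5 lbmol/h = 1ξ₁ + 2ξ₂.
Selectivity: 1ξ₁ / (1ξ₂) = 3.72 → ξ₁ = 3.72 ξ₂.
Substitute: (1·3.72 + 2) ξ₂ = 104.5 → ξ₂ = 18.27 lbmol/h, ξ₁ = 67.96 lbmol/h.
Outlet amounts (n = n₀ + Σ ν·ξ):
  A: 188.6 − 1(67.96) − 2(18.27) = 84.12
  G: 494.8 − 2(67.96) − 2(18.27) = 322.3
  B: 0 + 1(67.96) = 67.96
  E: 0 + 1(18.27) = 18.27

ξ₂ = 18.3 lbmol/h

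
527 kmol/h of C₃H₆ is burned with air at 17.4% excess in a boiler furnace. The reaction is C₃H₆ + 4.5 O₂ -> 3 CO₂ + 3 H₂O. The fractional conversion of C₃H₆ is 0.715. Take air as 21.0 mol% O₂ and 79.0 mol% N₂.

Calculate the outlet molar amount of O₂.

1090 kmol/h

Stoichiometric O₂ = 4.5 × 527 = 2372 kmol/h; O₂ fed = 2372 × 1.174 = 2784 kmol/h.
N₂ fed = 2784 × 79/21 = 10470 kmol/h.
Fuel reacted = 0.715 × 527 → ξ = 376.8 kmol/h.
Outlet (n = n₀ + ν ξ):
  C₃H₆: 527 − 1(376.8) = 150.2
  O₂: 2784 − 4.5(376.8) = 1089
  N₂: 10470 (inert)
  CO₂: 0 + 3(376.8) = 1130
  H₂O: 0 + 3(376.8) = 1130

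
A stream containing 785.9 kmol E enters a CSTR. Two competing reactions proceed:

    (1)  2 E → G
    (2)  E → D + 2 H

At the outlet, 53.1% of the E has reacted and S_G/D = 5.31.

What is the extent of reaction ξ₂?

Conversion of E: E consumed = 0.531 × 785.9 = 417.3 kmol = 2ξ₁ + 1ξ₂.
Selectivity: 1ξ₁ / (1ξ₂) = 5.31 → ξ₁ = 5.31 ξ₂.
Substitute: (2·5.31 + 1) ξ₂ = 417.3 → ξ₂ = 35.91 kmol, ξ₁ = 190.7 kmol.
Outlet amounts (n = n₀ + Σ ν·ξ):
  E: 785.9 − 2(190.7) − 1(35.91) = 368.6
  G: 0 + 1(190.7) = 190.7
  D: 0 + 1(35.91) = 35.91
  H: 0 + 2(35.91) = 71.83

ξ₂ = 35.9 kmol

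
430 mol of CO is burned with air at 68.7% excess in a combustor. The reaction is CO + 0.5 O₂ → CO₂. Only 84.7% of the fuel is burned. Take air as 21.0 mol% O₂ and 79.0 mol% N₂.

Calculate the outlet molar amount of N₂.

1360 mol

Stoichiometric O₂ = 0.5 × 430 = 215 mol; O₂ fed = 215 × 1.687 = 362.7 mol.
N₂ fed = 362.7 × 79/21 = 1364 mol.
Fuel reacted = 0.847 × 430 → ξ = 364.2 mol.
Outlet (n = n₀ + ν ξ):
  CO: 430 − 1(364.2) = 65.79
  O₂: 362.7 − 0.5(364.2) = 180.6
  N₂: 1364 (inert)
  CO₂: 0 + 1(364.2) = 364.2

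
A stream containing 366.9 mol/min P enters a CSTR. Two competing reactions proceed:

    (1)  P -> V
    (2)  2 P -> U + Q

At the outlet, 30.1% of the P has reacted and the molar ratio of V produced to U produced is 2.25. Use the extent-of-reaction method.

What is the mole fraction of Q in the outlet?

0.0708

Conversion of P: P consumed = 0.301 × 366.9 = 110.4 mol/min = 1ξ₁ + 2ξ₂.
Selectivity: 1ξ₁ / (1ξ₂) = 2.25 → ξ₁ = 2.25 ξ₂.
Substitute: (1·2.25 + 2) ξ₂ = 110.4 → ξ₂ = 25.99 mol/min, ξ₁ = 58.47 mol/min.
Outlet amounts (n = n₀ + Σ ν·ξ):
  P: 366.9 − 1(58.47) − 2(25.99) = 256.5
  V: 0 + 1(58.47) = 58.47
  U: 0 + 1(25.99) = 25.99
  Q: 0 + 1(25.99) = 25.99
Total out = 366.9 mol/min; y_Q = 25.99 / 366.9 = 0.07082.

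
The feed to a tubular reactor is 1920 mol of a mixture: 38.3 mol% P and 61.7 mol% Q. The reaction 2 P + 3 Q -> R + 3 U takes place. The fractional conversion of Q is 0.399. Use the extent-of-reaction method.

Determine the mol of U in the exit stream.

Q reacted = 0.399 × 1185 = 472.7 mol; ν_Q = −3, so ξ = 472.7/3 = 157.6 mol.
Outlet amounts (n = n₀ + ν ξ):
  P: 735.4 − 2(157.6) = 420.2
  Q: 1185 − 3(157.6) = 712
  R: 0 + 1(157.6) = 157.6
  U: 0 + 3(157.6) = 472.7

473 mol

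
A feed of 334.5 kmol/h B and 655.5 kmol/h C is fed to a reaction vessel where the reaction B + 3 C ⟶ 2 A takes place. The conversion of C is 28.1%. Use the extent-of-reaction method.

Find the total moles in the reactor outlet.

C reacted = 0.281 × 655.5 = 184.2 kmol/h; ν_C = −3, so ξ = 184.2/3 = 61.4 kmol/h.
Outlet amounts (n = n₀ + ν ξ):
  B: 334.5 − 1(61.4) = 273.1
  C: 655.5 − 3(61.4) = 471.3
  A: 0 + 2(61.4) = 122.8
Total out = 273.1 + 471.3 + 122.8 = 867.2 kmol/h.

867 kmol/h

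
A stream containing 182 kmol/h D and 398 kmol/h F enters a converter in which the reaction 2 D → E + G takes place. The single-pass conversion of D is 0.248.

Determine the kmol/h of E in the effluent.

22.6 kmol/h

D reacted = 0.248 × 182 = 45.14 kmol/h; ν_D = −2, so ξ = 45.14/2 = 22.57 kmol/h.
Outlet amounts (n = n₀ + ν ξ):
  D: 182 − 2(22.57) = 136.9
  E: 0 + 1(22.57) = 22.57
  G: 0 + 1(22.57) = 22.57
  F: 398 (inert)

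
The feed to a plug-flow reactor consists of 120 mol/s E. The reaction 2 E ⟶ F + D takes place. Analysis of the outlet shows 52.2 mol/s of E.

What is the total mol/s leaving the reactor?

120 mol/s

For E: n = n₀ − 2ξ → 52.2 = 120 − 2ξ, giving ξ = 33.9 mol/s.
Outlet amounts (n = n₀ + ν ξ):
  E: 120 − 2(33.9) = 52.2
  F: 0 + 1(33.9) = 33.9
  D: 0 + 1(33.9) = 33.9
Total out = 52.2 + 33.9 + 33.9 = 120 mol/s.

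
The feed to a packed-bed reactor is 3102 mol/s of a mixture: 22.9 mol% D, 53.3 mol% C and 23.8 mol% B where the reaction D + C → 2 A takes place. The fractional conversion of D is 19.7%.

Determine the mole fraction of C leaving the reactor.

D reacted = 0.197 × 710.4 = 139.9 mol/s; ν_D = −1, so ξ = 139.9/1 = 139.9 mol/s.
Outlet amounts (n = n₀ + ν ξ):
  D: 710.4 − 1(139.9) = 570.4
  C: 1653 − 1(139.9) = 1513
  A: 0 + 2(139.9) = 279.9
  B: 738.3 (inert)
Total out = 3102 mol/s; y_C = 1513 / 3102 = 0.4879.

0.488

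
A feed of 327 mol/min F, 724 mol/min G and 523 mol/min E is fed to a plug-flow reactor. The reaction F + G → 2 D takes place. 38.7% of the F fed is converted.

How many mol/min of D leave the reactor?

F reacted = 0.387 × 327 = 126.5 mol/min; ν_F = −1, so ξ = 126.5/1 = 126.5 mol/min.
Outlet amounts (n = n₀ + ν ξ):
  F: 327 − 1(126.5) = 200.5
  G: 724 − 1(126.5) = 597.5
  D: 0 + 2(126.5) = 253.1
  E: 523 (inert)

253 mol/min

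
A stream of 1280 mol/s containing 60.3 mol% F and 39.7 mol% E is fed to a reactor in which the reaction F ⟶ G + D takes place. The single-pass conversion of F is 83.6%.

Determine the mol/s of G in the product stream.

F reacted = 0.836 × 771.8 = 645.3 mol/s; ν_F = −1, so ξ = 645.3/1 = 645.3 mol/s.
Outlet amounts (n = n₀ + ν ξ):
  F: 771.8 − 1(645.3) = 126.6
  G: 0 + 1(645.3) = 645.3
  D: 0 + 1(645.3) = 645.3
  E: 508.2 (inert)

645 mol/s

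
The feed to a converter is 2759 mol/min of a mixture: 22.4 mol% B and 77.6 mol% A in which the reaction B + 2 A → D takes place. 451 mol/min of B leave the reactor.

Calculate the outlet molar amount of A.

For B: n = n₀ − 1ξ → 451 = 618 − 1ξ, giving ξ = 167 mol/min.
Outlet amounts (n = n₀ + ν ξ):
  B: 618 − 1(167) = 451
  A: 2141 − 2(167) = 1807
  D: 0 + 1(167) = 167

1810 mol/min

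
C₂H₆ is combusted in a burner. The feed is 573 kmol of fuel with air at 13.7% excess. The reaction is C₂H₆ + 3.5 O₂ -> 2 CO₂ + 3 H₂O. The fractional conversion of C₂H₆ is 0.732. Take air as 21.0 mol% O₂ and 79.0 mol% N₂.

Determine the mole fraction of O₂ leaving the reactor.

Stoichiometric O₂ = 3.5 × 573 = 2006 kmol; O₂ fed = 2006 × 1.137 = 2280 kmol.
N₂ fed = 2280 × 79/21 = 8578 kmol.
Fuel reacted = 0.732 × 573 → ξ = 419.4 kmol.
Outlet (n = n₀ + ν ξ):
  C₂H₆: 573 − 1(419.4) = 153.6
  O₂: 2280 − 3.5(419.4) = 812.2
  N₂: 8578 (inert)
  CO₂: 0 + 2(419.4) = 838.9
  H₂O: 0 + 3(419.4) = 1258
Total out = 11640 kmol; y_O₂ = 812.2 / 11640 = 0.06977.

0.0698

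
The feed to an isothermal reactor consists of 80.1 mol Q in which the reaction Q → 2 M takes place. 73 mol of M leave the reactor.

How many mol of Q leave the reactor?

43.6 mol

For M: n = n₀ + 2ξ → 73 = 0 + 2ξ, giving ξ = 36.5 mol.
Outlet amounts (n = n₀ + ν ξ):
  Q: 80.1 − 1(36.5) = 43.6
  M: 0 + 2(36.5) = 73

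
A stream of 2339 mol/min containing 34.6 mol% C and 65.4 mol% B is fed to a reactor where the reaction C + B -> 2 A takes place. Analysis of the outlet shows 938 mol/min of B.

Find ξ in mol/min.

For B: n = n₀ − 1ξ → 938 = 1530 − 1ξ, giving ξ = 591.7 mol/min.
Outlet amounts (n = n₀ + ν ξ):
  C: 809.3 − 1(591.7) = 217.6
  B: 1530 − 1(591.7) = 938
  A: 0 + 2(591.7) = 1183

ξ = 592 mol/min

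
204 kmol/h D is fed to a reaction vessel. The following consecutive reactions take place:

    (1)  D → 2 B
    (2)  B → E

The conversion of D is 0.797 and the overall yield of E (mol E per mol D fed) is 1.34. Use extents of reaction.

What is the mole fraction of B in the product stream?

Conversion of D: D consumed = 1ξ₁ = 0.797 × 204 → ξ₁ = 162.6 kmol/h.
Yield of E: 1ξ₂ / 204 = 1.34 → ξ₂ = 273.4 kmol/h.
Outlet amounts (n = n₀ + Σ ν·ξ):
  D: 204 − 1(162.6) = 41.41
  B: 0 + 2(162.6) − 1(273.4) = 51.82
  E: 0 + 1(273.4) = 273.4
Total out = 366.6 kmol/h; y_B = 51.82 / 366.6 = 0.1413.

0.141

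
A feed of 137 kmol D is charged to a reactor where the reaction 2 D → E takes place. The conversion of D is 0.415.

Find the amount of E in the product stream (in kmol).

28.4 kmol

D reacted = 0.415 × 137 = 56.85 kmol; ν_D = −2, so ξ = 56.85/2 = 28.43 kmol.
Outlet amounts (n = n₀ + ν ξ):
  D: 137 − 2(28.43) = 80.15
  E: 0 + 1(28.43) = 28.43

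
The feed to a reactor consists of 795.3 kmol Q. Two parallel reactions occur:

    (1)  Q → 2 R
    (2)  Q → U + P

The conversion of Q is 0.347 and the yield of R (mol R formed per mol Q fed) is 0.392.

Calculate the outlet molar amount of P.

120 kmol

Yield of R: 2ξ₁ / 795.3 = 0.392 → ξ₁ = 155.9 kmol.
Conversion of Q: 1ξ₁ + 1ξ₂ = 0.347 × 795.3 = 276 → ξ₂ = 120.1 kmol.
Outlet amounts (n = n₀ + Σ ν·ξ):
  Q: 795.3 − 1(155.9) − 1(120.1) = 519.3
  R: 0 + 2(155.9) = 311.8
  U: 0 + 1(120.1) = 120.1
  P: 0 + 1(120.1) = 120.1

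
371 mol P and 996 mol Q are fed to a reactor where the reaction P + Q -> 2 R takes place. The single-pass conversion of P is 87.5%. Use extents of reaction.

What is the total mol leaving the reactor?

1370 mol

P reacted = 0.875 × 371 = 324.6 mol; ν_P = −1, so ξ = 324.6/1 = 324.6 mol.
Outlet amounts (n = n₀ + ν ξ):
  P: 371 − 1(324.6) = 46.38
  Q: 996 − 1(324.6) = 671.4
  R: 0 + 2(324.6) = 649.2
Total out = 46.38 + 671.4 + 649.2 = 1367 mol.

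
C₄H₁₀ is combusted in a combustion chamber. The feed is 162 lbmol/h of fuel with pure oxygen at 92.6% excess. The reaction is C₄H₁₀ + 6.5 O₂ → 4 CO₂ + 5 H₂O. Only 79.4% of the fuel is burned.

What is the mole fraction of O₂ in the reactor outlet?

Stoichiometric O₂ = 6.5 × 162 = 1053 lbmol/h; O₂ fed = 1053 × 1.926 = 2028 lbmol/h.
Fuel reacted = 0.794 × 162 → ξ = 128.6 lbmol/h.
Outlet (n = n₀ + ν ξ):
  C₄H₁₀: 162 − 1(128.6) = 33.37
  O₂: 2028 − 6.5(128.6) = 1192
  CO₂: 0 + 4(128.6) = 514.5
  H₂O: 0 + 5(128.6) = 643.1
Total out = 2383 lbmol/h; y_O₂ = 1192 / 2383 = 0.5002.

0.5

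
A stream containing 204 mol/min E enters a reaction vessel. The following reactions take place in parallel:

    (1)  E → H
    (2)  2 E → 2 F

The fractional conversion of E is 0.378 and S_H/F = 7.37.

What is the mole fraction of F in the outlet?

0.0452

Conversion of E: E consumed = 0.378 × 204 = 77.11 mol/min = 1ξ₁ + 2ξ₂.
Selectivity: 1ξ₁ / (2ξ₂) = 7.37 → ξ₁ = 14.74 ξ₂.
Substitute: (1·14.74 + 2) ξ₂ = 77.11 → ξ₂ = 4.606 mol/min, ξ₁ = 67.9 mol/min.
Outlet amounts (n = n₀ + Σ ν·ξ):
  E: 204 − 1(67.9) − 2(4.606) = 126.9
  H: 0 + 1(67.9) = 67.9
  F: 0 + 2(4.606) = 9.213
Total out = 204 mol/min; y_F = 9.213 / 204 = 0.04516.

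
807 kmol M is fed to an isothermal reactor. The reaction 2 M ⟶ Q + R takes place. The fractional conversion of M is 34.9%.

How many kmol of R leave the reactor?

M reacted = 0.349 × 807 = 281.6 kmol; ν_M = −2, so ξ = 281.6/2 = 140.8 kmol.
Outlet amounts (n = n₀ + ν ξ):
  M: 807 − 2(140.8) = 525.4
  Q: 0 + 1(140.8) = 140.8
  R: 0 + 1(140.8) = 140.8

141 kmol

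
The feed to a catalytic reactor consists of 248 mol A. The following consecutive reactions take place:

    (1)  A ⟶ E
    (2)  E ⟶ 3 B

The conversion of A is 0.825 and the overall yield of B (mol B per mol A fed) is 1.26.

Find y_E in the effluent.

0.22

Conversion of A: A consumed = 1ξ₁ = 0.825 × 248 → ξ₁ = 204.6 mol.
Yield of B: 3ξ₂ / 248 = 1.26 → ξ₂ = 104.2 mol.
Outlet amounts (n = n₀ + Σ ν·ξ):
  A: 248 − 1(204.6) = 43.4
  E: 0 + 1(204.6) − 1(104.2) = 100.4
  B: 0 + 3(104.2) = 312.5
Total out = 456.3 mol; y_E = 100.4 / 456.3 = 0.2201.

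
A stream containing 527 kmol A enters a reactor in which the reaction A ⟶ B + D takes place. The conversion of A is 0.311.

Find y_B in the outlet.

0.237

A reacted = 0.311 × 527 = 163.9 kmol; ν_A = −1, so ξ = 163.9/1 = 163.9 kmol.
Outlet amounts (n = n₀ + ν ξ):
  A: 527 − 1(163.9) = 363.1
  B: 0 + 1(163.9) = 163.9
  D: 0 + 1(163.9) = 163.9
Total out = 690.9 kmol; y_B = 163.9 / 690.9 = 0.2372.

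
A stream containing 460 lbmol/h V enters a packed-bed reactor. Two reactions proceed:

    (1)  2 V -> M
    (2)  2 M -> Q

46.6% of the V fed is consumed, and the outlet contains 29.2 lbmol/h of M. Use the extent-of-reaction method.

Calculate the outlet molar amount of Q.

Conversion of V: V consumed = 2ξ₁ = 0.466 × 460 → ξ₁ = 107.2 lbmol/h.
M balance: n_M = 0 + 1ξ₁ − 2ξ₂ = 29.2 → ξ₂ = (1·107.2 − 29.2)/2 = 38.99 lbmol/h.
Outlet amounts (n = n₀ + Σ ν·ξ):
  V: 460 − 2(107.2) = 245.6
  M: 0 + 1(107.2) − 2(38.99) = 29.2
  Q: 0 + 1(38.99) = 38.99

39 lbmol/h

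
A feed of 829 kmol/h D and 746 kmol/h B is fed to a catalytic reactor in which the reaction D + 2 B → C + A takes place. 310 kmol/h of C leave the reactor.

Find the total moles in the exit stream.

For C: n = n₀ + 1ξ → 310 = 0 + 1ξ, giving ξ = 310 kmol/h.
Outlet amounts (n = n₀ + ν ξ):
  D: 829 − 1(310) = 519
  B: 746 − 2(310) = 126
  C: 0 + 1(310) = 310
  A: 0 + 1(310) = 310
Total out = 519 + 126 + 310 + 310 = 1265 kmol/h.

1260 kmol/h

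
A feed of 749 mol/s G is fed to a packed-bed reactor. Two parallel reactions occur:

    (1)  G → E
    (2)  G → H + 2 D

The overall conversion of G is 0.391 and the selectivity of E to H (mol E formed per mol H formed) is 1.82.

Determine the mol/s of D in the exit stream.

Conversion of G: G consumed = 0.391 × 749 = 292.9 mol/s = 1ξ₁ + 1ξ₂.
Selectivity: 1ξ₁ / (1ξ₂) = 1.82 → ξ₁ = 1.82 ξ₂.
Substitute: (1·1.82 + 1) ξ₂ = 292.9 → ξ₂ = 103.9 mol/s, ξ₁ = 189 mol/s.
Outlet amounts (n = n₀ + Σ ν·ξ):
  G: 749 − 1(189) − 1(103.9) = 456.1
  E: 0 + 1(189) = 189
  H: 0 + 1(103.9) = 103.9
  D: 0 + 2(103.9) = 207.7

208 mol/s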